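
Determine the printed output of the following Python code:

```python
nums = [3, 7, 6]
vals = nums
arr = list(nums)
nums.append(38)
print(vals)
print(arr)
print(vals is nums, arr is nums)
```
[3, 7, 6, 38]
[3, 7, 6]
True False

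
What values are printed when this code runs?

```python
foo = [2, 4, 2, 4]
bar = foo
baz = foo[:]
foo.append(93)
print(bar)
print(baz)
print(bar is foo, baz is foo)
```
[2, 4, 2, 4, 93]
[2, 4, 2, 4]
True False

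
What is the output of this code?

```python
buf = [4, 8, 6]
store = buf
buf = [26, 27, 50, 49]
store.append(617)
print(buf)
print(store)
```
[26, 27, 50, 49]
[4, 8, 6, 617]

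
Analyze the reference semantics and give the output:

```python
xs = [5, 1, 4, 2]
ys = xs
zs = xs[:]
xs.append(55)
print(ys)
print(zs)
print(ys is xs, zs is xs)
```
[5, 1, 4, 2, 55]
[5, 1, 4, 2]
True False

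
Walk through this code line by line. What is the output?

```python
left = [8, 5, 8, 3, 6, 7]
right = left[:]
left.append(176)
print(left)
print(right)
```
[8, 5, 8, 3, 6, 7, 176]
[8, 5, 8, 3, 6, 7]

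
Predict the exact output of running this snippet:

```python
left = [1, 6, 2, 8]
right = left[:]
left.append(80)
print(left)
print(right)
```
[1, 6, 2, 8, 80]
[1, 6, 2, 8]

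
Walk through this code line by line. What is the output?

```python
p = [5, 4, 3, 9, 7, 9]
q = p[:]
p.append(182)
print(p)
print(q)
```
[5, 4, 3, 9, 7, 9, 182]
[5, 4, 3, 9, 7, 9]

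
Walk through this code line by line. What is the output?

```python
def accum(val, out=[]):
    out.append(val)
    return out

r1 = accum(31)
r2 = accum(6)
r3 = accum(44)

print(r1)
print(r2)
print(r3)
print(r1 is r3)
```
[31, 6, 44]
[31, 6, 44]
[31, 6, 44]
True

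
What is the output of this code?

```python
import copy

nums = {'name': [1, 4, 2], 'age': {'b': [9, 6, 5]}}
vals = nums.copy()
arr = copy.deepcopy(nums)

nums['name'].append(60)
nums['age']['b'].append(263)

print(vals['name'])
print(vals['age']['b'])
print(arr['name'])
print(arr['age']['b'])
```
[1, 4, 2, 60]
[9, 6, 5, 263]
[1, 4, 2]
[9, 6, 5]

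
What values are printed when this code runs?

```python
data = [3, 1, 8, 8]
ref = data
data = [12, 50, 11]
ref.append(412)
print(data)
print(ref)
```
[12, 50, 11]
[3, 1, 8, 8, 412]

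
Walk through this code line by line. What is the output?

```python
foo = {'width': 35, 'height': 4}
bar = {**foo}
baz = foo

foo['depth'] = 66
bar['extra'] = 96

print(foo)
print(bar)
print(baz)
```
{'width': 35, 'height': 4, 'depth': 66}
{'width': 35, 'height': 4, 'extra': 96}
{'width': 35, 'height': 4, 'depth': 66}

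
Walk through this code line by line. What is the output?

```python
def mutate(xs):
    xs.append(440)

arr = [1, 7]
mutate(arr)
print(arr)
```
[1, 7, 440]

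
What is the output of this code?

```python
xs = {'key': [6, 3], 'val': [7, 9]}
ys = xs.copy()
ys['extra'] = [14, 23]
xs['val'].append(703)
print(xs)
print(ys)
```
{'key': [6, 3], 'val': [7, 9, 703]}
{'key': [6, 3], 'val': [7, 9, 703], 'extra': [14, 23]}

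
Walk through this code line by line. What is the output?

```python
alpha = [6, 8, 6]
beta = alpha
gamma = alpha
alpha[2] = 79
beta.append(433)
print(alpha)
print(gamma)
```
[6, 8, 79, 433]
[6, 8, 79, 433]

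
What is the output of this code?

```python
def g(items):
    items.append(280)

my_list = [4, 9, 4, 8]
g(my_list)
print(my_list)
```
[4, 9, 4, 8, 280]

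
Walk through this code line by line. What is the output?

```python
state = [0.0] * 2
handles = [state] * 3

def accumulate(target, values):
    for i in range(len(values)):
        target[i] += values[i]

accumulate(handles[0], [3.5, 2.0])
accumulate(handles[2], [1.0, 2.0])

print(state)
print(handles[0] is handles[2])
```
[4.5, 4.0]
True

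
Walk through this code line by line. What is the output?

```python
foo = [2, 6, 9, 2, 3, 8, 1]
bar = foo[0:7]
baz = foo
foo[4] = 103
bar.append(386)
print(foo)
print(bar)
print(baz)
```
[2, 6, 9, 2, 103, 8, 1]
[2, 6, 9, 2, 3, 8, 1, 386]
[2, 6, 9, 2, 103, 8, 1]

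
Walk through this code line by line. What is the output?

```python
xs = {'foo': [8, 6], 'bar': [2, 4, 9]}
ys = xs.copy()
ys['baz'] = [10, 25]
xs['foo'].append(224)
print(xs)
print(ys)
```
{'foo': [8, 6, 224], 'bar': [2, 4, 9]}
{'foo': [8, 6, 224], 'bar': [2, 4, 9], 'baz': [10, 25]}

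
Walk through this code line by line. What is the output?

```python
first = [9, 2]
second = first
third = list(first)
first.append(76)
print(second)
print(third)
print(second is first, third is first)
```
[9, 2, 76]
[9, 2]
True False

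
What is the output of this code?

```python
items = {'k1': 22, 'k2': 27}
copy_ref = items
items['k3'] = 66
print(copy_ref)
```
{'k1': 22, 'k2': 27, 'k3': 66}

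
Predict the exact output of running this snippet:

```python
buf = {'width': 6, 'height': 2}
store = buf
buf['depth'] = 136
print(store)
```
{'width': 6, 'height': 2, 'depth': 136}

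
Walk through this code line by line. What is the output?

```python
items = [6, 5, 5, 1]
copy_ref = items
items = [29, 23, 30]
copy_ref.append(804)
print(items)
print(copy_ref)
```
[29, 23, 30]
[6, 5, 5, 1, 804]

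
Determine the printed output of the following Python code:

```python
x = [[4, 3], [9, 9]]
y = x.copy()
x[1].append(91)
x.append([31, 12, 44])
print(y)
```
[[4, 3], [9, 9, 91]]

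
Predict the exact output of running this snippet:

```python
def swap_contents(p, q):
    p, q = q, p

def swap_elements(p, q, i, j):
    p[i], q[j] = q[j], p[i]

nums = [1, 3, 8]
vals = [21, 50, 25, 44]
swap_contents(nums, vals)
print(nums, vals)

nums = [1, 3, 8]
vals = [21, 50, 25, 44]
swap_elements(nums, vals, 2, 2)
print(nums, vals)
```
[1, 3, 8] [21, 50, 25, 44]
[1, 3, 25] [21, 50, 8, 44]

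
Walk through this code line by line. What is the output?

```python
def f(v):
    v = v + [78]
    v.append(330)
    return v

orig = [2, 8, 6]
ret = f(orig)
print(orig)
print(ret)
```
[2, 8, 6]
[2, 8, 6, 78, 330]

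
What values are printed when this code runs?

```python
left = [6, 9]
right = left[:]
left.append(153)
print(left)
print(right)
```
[6, 9, 153]
[6, 9]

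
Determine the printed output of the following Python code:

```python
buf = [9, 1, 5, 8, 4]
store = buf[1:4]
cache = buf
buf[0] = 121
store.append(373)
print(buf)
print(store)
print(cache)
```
[121, 1, 5, 8, 4]
[1, 5, 8, 373]
[121, 1, 5, 8, 4]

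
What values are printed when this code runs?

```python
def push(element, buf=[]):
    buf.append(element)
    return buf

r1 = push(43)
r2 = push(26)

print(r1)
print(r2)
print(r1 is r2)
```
[43, 26]
[43, 26]
True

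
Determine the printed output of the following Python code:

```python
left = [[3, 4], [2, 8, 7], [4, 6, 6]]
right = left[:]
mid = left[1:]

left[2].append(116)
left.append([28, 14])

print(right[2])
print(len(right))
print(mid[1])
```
[4, 6, 6, 116]
3
[4, 6, 6, 116]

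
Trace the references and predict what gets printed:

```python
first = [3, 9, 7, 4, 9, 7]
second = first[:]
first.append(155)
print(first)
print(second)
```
[3, 9, 7, 4, 9, 7, 155]
[3, 9, 7, 4, 9, 7]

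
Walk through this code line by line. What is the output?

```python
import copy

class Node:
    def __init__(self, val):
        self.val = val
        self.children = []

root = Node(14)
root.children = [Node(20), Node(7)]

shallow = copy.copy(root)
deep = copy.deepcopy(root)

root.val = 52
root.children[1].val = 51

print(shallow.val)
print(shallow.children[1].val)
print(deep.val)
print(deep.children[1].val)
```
14
51
14
7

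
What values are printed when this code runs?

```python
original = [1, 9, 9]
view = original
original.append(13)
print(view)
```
[1, 9, 9, 13]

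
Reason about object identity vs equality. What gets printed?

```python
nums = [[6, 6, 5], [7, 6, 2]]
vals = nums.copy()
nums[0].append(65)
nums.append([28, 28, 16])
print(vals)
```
[[6, 6, 5, 65], [7, 6, 2]]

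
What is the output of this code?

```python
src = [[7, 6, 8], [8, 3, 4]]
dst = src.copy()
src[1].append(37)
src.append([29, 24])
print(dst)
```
[[7, 6, 8], [8, 3, 4, 37]]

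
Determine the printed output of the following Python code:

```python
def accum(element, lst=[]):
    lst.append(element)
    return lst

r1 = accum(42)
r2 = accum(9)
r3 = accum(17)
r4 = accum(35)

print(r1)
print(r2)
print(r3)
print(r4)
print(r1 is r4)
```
[42, 9, 17, 35]
[42, 9, 17, 35]
[42, 9, 17, 35]
[42, 9, 17, 35]
True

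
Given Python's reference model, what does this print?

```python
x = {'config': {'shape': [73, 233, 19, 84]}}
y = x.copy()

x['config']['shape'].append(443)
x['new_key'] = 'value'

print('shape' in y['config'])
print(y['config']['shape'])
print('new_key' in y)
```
True
[73, 233, 19, 84, 443]
False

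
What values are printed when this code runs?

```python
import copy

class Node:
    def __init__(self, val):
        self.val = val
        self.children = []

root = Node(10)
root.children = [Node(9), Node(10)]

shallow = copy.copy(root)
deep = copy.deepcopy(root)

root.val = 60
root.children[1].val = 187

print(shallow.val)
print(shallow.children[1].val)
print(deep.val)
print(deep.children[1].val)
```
10
187
10
10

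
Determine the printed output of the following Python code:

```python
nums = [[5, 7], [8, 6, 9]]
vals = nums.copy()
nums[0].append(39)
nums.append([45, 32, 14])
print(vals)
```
[[5, 7, 39], [8, 6, 9]]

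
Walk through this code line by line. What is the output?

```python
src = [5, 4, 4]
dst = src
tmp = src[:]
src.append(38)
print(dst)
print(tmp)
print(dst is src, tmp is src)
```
[5, 4, 4, 38]
[5, 4, 4]
True False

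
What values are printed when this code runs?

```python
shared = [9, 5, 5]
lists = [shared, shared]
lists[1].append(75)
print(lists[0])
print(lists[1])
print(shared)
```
[9, 5, 5, 75]
[9, 5, 5, 75]
[9, 5, 5, 75]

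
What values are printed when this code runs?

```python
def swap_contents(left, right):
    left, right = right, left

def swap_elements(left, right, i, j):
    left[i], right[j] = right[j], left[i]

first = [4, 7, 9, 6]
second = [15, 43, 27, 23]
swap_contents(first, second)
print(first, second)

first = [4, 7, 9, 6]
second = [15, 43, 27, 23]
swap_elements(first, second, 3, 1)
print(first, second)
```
[4, 7, 9, 6] [15, 43, 27, 23]
[4, 7, 9, 43] [15, 6, 27, 23]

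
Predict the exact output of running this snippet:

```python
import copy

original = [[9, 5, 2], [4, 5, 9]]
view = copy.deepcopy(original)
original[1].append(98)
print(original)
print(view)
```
[[9, 5, 2], [4, 5, 9, 98]]
[[9, 5, 2], [4, 5, 9]]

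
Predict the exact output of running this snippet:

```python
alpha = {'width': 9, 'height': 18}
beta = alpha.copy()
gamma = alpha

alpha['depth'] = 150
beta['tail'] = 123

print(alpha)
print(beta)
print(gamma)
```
{'width': 9, 'height': 18, 'depth': 150}
{'width': 9, 'height': 18, 'tail': 123}
{'width': 9, 'height': 18, 'depth': 150}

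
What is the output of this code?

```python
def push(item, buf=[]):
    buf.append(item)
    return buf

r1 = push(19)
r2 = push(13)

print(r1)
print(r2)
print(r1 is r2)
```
[19, 13]
[19, 13]
True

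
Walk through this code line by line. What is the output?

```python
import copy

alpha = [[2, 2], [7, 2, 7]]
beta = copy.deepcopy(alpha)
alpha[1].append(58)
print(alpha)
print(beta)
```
[[2, 2], [7, 2, 7, 58]]
[[2, 2], [7, 2, 7]]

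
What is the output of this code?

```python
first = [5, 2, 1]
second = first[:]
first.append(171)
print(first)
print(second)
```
[5, 2, 1, 171]
[5, 2, 1]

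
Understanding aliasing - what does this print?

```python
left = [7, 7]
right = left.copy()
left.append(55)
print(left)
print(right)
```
[7, 7, 55]
[7, 7]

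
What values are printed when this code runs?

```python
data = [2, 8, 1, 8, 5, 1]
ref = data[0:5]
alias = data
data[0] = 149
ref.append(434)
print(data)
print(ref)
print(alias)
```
[149, 8, 1, 8, 5, 1]
[2, 8, 1, 8, 5, 434]
[149, 8, 1, 8, 5, 1]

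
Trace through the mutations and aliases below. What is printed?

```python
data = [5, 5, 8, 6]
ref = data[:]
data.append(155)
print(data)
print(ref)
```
[5, 5, 8, 6, 155]
[5, 5, 8, 6]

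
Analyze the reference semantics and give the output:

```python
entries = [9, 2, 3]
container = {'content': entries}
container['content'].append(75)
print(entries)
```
[9, 2, 3, 75]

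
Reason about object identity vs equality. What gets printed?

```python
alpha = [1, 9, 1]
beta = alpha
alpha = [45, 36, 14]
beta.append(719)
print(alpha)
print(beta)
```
[45, 36, 14]
[1, 9, 1, 719]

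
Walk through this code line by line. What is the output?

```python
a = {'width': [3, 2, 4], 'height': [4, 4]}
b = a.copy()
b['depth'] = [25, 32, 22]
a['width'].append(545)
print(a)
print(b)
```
{'width': [3, 2, 4, 545], 'height': [4, 4]}
{'width': [3, 2, 4, 545], 'height': [4, 4], 'depth': [25, 32, 22]}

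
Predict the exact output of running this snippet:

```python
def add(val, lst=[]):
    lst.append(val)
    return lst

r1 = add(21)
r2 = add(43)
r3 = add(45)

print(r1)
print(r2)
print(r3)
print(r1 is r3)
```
[21, 43, 45]
[21, 43, 45]
[21, 43, 45]
True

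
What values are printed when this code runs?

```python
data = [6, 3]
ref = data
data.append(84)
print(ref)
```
[6, 3, 84]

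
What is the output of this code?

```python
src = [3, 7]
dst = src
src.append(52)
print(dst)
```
[3, 7, 52]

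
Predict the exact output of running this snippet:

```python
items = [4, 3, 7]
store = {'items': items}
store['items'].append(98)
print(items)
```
[4, 3, 7, 98]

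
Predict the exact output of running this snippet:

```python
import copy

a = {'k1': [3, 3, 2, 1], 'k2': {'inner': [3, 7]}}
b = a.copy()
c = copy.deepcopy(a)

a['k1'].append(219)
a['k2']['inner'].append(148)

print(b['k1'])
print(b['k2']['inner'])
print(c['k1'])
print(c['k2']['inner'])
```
[3, 3, 2, 1, 219]
[3, 7, 148]
[3, 3, 2, 1]
[3, 7]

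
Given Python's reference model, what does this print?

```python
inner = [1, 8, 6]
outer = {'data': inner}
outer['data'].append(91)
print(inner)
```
[1, 8, 6, 91]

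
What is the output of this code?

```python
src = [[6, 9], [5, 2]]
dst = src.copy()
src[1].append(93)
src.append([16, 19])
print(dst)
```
[[6, 9], [5, 2, 93]]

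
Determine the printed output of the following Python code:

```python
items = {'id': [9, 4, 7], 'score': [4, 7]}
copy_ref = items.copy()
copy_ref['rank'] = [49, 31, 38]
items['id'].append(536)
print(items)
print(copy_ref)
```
{'id': [9, 4, 7, 536], 'score': [4, 7]}
{'id': [9, 4, 7, 536], 'score': [4, 7], 'rank': [49, 31, 38]}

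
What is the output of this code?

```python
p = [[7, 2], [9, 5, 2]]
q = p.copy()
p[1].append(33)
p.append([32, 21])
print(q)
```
[[7, 2], [9, 5, 2, 33]]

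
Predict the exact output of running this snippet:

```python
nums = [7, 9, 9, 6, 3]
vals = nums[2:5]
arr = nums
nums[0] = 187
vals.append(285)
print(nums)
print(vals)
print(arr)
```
[187, 9, 9, 6, 3]
[9, 6, 3, 285]
[187, 9, 9, 6, 3]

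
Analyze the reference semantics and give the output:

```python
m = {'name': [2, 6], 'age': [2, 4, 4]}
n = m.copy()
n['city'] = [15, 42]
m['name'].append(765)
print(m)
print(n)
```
{'name': [2, 6, 765], 'age': [2, 4, 4]}
{'name': [2, 6, 765], 'age': [2, 4, 4], 'city': [15, 42]}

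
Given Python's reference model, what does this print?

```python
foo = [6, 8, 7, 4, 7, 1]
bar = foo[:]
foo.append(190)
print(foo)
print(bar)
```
[6, 8, 7, 4, 7, 1, 190]
[6, 8, 7, 4, 7, 1]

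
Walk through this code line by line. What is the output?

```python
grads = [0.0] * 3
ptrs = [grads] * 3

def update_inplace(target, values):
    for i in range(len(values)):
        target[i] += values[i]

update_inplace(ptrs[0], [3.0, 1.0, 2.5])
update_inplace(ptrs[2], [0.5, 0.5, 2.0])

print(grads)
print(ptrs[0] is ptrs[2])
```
[3.5, 1.5, 4.5]
True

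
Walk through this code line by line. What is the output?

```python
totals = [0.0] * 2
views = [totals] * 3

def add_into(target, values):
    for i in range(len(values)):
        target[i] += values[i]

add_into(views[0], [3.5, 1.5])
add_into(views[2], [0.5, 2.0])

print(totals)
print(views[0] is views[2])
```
[4.0, 3.5]
True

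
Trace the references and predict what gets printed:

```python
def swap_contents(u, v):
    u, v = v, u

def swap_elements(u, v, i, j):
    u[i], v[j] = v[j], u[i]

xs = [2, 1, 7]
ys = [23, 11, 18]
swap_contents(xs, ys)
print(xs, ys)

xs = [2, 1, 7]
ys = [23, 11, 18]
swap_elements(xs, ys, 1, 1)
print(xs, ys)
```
[2, 1, 7] [23, 11, 18]
[2, 11, 7] [23, 1, 18]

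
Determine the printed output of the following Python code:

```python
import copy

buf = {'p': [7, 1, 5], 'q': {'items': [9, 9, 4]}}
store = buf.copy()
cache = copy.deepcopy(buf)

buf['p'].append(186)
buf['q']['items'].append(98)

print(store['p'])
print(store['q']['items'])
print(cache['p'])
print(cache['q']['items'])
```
[7, 1, 5, 186]
[9, 9, 4, 98]
[7, 1, 5]
[9, 9, 4]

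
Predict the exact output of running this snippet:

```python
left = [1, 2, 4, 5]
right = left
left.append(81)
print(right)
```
[1, 2, 4, 5, 81]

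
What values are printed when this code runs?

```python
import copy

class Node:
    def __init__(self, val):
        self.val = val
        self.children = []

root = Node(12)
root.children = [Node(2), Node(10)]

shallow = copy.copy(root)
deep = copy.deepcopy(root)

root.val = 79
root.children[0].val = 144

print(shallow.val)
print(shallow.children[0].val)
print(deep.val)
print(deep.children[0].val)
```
12
144
12
2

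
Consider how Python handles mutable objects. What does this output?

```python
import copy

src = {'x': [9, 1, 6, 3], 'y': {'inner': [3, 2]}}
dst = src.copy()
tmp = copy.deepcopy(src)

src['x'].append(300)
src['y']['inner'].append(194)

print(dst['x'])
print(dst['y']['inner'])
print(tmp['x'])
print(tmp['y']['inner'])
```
[9, 1, 6, 3, 300]
[3, 2, 194]
[9, 1, 6, 3]
[3, 2]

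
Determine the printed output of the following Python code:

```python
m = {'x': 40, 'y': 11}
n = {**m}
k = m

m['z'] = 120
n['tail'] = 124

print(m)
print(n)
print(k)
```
{'x': 40, 'y': 11, 'z': 120}
{'x': 40, 'y': 11, 'tail': 124}
{'x': 40, 'y': 11, 'z': 120}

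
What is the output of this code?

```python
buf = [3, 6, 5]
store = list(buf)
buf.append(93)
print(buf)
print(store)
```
[3, 6, 5, 93]
[3, 6, 5]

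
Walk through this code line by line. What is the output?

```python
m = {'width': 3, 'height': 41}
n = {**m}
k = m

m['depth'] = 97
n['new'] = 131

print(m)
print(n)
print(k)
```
{'width': 3, 'height': 41, 'depth': 97}
{'width': 3, 'height': 41, 'new': 131}
{'width': 3, 'height': 41, 'depth': 97}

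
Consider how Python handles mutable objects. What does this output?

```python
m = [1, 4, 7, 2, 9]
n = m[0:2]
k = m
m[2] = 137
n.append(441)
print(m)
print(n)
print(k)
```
[1, 4, 137, 2, 9]
[1, 4, 441]
[1, 4, 137, 2, 9]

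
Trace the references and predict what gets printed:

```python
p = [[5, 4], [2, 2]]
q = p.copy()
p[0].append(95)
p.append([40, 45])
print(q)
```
[[5, 4, 95], [2, 2]]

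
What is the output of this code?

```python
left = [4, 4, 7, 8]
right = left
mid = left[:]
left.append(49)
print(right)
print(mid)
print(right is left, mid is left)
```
[4, 4, 7, 8, 49]
[4, 4, 7, 8]
True False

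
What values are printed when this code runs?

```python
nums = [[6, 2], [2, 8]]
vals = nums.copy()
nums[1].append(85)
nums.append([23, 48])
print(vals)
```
[[6, 2], [2, 8, 85]]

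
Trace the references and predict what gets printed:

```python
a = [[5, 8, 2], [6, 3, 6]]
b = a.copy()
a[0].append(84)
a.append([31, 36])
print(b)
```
[[5, 8, 2, 84], [6, 3, 6]]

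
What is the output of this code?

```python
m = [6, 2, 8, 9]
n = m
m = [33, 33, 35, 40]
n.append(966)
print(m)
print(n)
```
[33, 33, 35, 40]
[6, 2, 8, 9, 966]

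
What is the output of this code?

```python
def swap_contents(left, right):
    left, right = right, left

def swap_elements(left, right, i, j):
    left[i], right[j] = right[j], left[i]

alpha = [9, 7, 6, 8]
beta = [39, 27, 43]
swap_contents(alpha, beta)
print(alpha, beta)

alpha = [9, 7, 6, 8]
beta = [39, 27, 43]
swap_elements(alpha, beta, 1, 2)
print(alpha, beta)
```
[9, 7, 6, 8] [39, 27, 43]
[9, 43, 6, 8] [39, 27, 7]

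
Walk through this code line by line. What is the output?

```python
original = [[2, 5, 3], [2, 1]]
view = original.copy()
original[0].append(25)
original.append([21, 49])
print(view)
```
[[2, 5, 3, 25], [2, 1]]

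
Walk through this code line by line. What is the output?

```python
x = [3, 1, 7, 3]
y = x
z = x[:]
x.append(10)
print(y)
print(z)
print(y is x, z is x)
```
[3, 1, 7, 3, 10]
[3, 1, 7, 3]
True False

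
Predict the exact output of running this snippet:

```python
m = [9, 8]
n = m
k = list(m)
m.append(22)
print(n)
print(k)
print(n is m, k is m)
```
[9, 8, 22]
[9, 8]
True False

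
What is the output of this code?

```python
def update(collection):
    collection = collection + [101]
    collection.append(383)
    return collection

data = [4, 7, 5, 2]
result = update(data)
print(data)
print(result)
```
[4, 7, 5, 2]
[4, 7, 5, 2, 101, 383]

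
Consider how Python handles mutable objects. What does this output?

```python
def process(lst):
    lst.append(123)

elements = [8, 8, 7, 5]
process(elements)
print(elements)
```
[8, 8, 7, 5, 123]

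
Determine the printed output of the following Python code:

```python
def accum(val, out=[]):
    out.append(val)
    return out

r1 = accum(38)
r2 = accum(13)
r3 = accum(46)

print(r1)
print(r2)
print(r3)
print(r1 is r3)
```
[38, 13, 46]
[38, 13, 46]
[38, 13, 46]
True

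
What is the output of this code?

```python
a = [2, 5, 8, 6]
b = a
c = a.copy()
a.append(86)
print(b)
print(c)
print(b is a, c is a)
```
[2, 5, 8, 6, 86]
[2, 5, 8, 6]
True False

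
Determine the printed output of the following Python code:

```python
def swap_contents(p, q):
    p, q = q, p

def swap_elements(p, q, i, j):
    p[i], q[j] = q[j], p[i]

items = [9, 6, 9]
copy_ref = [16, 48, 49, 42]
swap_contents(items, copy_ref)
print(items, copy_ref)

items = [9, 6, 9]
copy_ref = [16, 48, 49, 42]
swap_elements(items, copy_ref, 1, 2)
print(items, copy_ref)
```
[9, 6, 9] [16, 48, 49, 42]
[9, 49, 9] [16, 48, 6, 42]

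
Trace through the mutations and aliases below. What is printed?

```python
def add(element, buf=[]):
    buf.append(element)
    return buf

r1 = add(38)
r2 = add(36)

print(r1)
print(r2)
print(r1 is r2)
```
[38, 36]
[38, 36]
True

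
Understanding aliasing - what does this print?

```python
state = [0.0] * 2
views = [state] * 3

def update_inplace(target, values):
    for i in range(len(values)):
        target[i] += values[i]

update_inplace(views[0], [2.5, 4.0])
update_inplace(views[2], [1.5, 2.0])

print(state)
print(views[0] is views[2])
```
[4.0, 6.0]
True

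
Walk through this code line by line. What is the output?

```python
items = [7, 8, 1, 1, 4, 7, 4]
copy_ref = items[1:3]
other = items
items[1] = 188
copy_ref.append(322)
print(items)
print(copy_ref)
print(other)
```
[7, 188, 1, 1, 4, 7, 4]
[8, 1, 322]
[7, 188, 1, 1, 4, 7, 4]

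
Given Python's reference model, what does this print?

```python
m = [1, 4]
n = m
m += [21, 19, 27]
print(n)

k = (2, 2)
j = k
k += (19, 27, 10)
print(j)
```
[1, 4, 21, 19, 27]
(2, 2)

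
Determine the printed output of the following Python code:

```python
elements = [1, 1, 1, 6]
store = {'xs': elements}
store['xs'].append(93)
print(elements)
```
[1, 1, 1, 6, 93]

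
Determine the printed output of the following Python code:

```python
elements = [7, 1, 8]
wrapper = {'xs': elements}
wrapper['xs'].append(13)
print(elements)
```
[7, 1, 8, 13]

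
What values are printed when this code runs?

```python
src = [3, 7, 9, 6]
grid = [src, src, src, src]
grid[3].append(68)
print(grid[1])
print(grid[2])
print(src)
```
[3, 7, 9, 6, 68]
[3, 7, 9, 6, 68]
[3, 7, 9, 6, 68]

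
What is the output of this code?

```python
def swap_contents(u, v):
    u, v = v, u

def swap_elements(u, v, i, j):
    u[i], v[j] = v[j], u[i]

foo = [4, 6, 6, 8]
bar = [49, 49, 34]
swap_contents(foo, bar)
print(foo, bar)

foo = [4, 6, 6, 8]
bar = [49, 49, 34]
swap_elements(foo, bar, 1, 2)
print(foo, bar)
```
[4, 6, 6, 8] [49, 49, 34]
[4, 34, 6, 8] [49, 49, 6]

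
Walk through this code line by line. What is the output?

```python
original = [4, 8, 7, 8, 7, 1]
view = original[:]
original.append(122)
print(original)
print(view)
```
[4, 8, 7, 8, 7, 1, 122]
[4, 8, 7, 8, 7, 1]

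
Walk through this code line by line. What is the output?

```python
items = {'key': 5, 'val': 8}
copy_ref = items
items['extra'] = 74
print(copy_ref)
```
{'key': 5, 'val': 8, 'extra': 74}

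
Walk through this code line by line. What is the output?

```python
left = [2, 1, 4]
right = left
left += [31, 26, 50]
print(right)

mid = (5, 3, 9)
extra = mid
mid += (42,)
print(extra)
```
[2, 1, 4, 31, 26, 50]
(5, 3, 9)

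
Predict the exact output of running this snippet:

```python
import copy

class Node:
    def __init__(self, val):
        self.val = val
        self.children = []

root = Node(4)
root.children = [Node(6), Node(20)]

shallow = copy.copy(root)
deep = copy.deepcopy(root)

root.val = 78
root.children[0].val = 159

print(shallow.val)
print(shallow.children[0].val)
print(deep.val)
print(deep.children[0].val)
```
4
159
4
6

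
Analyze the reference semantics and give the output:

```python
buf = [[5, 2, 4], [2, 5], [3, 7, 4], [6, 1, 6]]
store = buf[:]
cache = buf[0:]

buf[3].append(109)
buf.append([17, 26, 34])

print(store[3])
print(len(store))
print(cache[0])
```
[6, 1, 6, 109]
4
[5, 2, 4]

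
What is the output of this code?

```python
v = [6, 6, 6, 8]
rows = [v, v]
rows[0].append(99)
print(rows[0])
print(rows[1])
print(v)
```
[6, 6, 6, 8, 99]
[6, 6, 6, 8, 99]
[6, 6, 6, 8, 99]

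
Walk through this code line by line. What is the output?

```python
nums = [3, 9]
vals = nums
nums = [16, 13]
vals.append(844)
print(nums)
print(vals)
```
[16, 13]
[3, 9, 844]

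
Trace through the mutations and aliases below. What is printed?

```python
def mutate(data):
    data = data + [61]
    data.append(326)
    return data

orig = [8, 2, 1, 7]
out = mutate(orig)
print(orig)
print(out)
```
[8, 2, 1, 7]
[8, 2, 1, 7, 61, 326]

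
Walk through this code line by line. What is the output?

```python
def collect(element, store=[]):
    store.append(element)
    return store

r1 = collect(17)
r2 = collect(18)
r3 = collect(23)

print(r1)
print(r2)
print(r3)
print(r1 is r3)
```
[17, 18, 23]
[17, 18, 23]
[17, 18, 23]
True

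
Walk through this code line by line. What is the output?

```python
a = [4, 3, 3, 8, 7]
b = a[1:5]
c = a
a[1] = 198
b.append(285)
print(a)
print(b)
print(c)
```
[4, 198, 3, 8, 7]
[3, 3, 8, 7, 285]
[4, 198, 3, 8, 7]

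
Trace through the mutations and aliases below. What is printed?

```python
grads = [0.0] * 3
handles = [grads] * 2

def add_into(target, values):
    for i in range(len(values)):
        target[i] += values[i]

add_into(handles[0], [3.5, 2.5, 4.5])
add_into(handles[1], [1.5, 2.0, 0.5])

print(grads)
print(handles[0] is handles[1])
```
[5.0, 4.5, 5.0]
True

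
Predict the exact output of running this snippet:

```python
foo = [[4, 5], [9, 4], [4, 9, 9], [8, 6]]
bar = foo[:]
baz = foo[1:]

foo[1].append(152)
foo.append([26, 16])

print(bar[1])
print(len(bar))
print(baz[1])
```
[9, 4, 152]
4
[4, 9, 9]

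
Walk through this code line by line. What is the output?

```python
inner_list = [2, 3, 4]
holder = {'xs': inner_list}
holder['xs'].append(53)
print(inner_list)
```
[2, 3, 4, 53]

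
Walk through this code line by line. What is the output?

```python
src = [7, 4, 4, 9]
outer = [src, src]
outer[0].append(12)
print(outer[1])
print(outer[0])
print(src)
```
[7, 4, 4, 9, 12]
[7, 4, 4, 9, 12]
[7, 4, 4, 9, 12]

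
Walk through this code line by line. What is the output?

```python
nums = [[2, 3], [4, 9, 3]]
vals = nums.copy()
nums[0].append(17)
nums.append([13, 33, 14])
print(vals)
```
[[2, 3, 17], [4, 9, 3]]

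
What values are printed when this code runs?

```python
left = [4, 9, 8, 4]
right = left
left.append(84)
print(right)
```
[4, 9, 8, 4, 84]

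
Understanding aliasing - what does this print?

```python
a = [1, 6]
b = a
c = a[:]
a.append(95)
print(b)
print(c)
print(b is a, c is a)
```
[1, 6, 95]
[1, 6]
True False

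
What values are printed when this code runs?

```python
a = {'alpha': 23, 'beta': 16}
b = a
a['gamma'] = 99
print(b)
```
{'alpha': 23, 'beta': 16, 'gamma': 99}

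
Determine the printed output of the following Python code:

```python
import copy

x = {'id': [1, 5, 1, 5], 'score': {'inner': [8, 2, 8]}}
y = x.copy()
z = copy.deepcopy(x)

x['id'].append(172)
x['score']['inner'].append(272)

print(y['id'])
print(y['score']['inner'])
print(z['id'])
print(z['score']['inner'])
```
[1, 5, 1, 5, 172]
[8, 2, 8, 272]
[1, 5, 1, 5]
[8, 2, 8]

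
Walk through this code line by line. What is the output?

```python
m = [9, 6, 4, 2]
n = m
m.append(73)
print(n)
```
[9, 6, 4, 2, 73]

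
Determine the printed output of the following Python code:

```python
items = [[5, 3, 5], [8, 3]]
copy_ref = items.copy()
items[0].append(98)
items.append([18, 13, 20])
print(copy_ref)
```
[[5, 3, 5, 98], [8, 3]]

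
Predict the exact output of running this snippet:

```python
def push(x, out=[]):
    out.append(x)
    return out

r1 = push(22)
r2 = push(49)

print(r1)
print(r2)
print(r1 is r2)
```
[22, 49]
[22, 49]
True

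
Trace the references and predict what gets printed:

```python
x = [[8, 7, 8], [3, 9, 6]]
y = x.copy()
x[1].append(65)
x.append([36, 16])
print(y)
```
[[8, 7, 8], [3, 9, 6, 65]]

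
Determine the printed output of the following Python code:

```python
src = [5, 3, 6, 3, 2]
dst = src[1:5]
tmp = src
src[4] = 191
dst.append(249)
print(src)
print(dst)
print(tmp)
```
[5, 3, 6, 3, 191]
[3, 6, 3, 2, 249]
[5, 3, 6, 3, 191]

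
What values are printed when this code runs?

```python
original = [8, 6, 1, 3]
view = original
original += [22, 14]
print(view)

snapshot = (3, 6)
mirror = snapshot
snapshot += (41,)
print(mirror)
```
[8, 6, 1, 3, 22, 14]
(3, 6)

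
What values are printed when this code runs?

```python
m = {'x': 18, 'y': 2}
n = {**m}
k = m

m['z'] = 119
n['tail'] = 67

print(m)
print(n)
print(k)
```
{'x': 18, 'y': 2, 'z': 119}
{'x': 18, 'y': 2, 'tail': 67}
{'x': 18, 'y': 2, 'z': 119}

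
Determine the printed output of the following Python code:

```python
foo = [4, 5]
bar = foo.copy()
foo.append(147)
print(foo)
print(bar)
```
[4, 5, 147]
[4, 5]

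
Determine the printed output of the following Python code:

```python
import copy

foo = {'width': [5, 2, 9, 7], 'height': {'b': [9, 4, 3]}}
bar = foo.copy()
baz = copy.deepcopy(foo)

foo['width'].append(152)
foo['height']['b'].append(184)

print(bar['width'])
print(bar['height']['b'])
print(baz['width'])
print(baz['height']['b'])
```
[5, 2, 9, 7, 152]
[9, 4, 3, 184]
[5, 2, 9, 7]
[9, 4, 3]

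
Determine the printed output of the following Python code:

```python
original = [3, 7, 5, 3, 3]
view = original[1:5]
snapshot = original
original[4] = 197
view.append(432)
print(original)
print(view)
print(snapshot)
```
[3, 7, 5, 3, 197]
[7, 5, 3, 3, 432]
[3, 7, 5, 3, 197]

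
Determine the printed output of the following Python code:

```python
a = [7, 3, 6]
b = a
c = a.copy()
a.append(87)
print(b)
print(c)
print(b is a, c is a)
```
[7, 3, 6, 87]
[7, 3, 6]
True False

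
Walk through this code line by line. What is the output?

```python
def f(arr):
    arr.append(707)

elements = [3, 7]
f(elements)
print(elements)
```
[3, 7, 707]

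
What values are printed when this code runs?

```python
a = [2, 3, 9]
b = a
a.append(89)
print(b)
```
[2, 3, 9, 89]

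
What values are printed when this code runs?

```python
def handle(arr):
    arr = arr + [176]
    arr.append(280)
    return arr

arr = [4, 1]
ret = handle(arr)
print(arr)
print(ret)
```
[4, 1]
[4, 1, 176, 280]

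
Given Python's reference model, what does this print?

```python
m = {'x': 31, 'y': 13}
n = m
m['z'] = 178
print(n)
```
{'x': 31, 'y': 13, 'z': 178}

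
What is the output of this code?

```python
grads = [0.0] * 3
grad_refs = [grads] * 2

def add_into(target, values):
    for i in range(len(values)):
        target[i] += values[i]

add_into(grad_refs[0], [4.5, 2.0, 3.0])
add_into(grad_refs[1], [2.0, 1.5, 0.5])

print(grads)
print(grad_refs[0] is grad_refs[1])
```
[6.5, 3.5, 3.5]
True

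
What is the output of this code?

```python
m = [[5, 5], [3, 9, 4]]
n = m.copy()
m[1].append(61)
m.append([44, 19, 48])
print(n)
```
[[5, 5], [3, 9, 4, 61]]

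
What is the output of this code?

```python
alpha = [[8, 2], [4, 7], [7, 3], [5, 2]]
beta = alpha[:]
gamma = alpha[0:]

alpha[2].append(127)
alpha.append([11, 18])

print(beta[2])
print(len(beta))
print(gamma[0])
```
[7, 3, 127]
4
[8, 2]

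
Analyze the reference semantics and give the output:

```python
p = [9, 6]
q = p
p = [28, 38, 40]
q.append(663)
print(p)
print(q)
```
[28, 38, 40]
[9, 6, 663]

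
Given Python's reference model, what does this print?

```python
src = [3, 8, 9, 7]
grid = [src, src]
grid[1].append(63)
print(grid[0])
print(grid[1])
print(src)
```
[3, 8, 9, 7, 63]
[3, 8, 9, 7, 63]
[3, 8, 9, 7, 63]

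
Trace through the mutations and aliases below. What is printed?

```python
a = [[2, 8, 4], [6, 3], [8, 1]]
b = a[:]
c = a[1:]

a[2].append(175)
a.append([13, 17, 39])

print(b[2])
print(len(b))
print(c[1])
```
[8, 1, 175]
3
[8, 1, 175]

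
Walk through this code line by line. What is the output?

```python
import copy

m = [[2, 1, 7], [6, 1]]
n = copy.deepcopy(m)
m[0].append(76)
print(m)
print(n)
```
[[2, 1, 7, 76], [6, 1]]
[[2, 1, 7], [6, 1]]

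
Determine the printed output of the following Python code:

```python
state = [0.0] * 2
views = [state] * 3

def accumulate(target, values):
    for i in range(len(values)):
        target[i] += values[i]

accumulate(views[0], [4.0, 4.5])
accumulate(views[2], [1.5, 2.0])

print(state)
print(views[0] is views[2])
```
[5.5, 6.5]
True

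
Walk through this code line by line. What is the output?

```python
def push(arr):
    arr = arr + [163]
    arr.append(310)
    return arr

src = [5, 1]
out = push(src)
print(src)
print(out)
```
[5, 1]
[5, 1, 163, 310]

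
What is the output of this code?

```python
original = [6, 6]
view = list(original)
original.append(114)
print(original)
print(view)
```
[6, 6, 114]
[6, 6]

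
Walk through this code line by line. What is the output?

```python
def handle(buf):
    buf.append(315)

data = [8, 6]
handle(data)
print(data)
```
[8, 6, 315]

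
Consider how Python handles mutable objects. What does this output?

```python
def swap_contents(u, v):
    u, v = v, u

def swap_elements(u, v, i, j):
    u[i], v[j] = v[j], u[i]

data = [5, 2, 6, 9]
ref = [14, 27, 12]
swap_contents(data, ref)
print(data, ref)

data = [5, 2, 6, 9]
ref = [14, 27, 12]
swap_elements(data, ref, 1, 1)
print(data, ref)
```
[5, 2, 6, 9] [14, 27, 12]
[5, 27, 6, 9] [14, 2, 12]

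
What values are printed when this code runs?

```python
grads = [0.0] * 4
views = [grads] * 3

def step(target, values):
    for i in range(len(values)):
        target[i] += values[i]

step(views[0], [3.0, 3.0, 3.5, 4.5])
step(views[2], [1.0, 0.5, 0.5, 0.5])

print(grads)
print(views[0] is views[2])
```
[4.0, 3.5, 4.0, 5.0]
True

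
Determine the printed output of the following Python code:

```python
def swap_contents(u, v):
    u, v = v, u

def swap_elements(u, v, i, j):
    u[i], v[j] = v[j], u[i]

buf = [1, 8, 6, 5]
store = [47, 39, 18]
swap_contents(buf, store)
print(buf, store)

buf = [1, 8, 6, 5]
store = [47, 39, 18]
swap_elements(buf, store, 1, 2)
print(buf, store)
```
[1, 8, 6, 5] [47, 39, 18]
[1, 18, 6, 5] [47, 39, 8]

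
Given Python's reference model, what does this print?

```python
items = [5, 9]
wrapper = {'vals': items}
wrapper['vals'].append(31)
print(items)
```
[5, 9, 31]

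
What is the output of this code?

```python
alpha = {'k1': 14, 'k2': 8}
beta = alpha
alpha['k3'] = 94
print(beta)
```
{'k1': 14, 'k2': 8, 'k3': 94}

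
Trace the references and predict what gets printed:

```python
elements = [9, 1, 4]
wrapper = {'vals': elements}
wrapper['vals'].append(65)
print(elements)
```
[9, 1, 4, 65]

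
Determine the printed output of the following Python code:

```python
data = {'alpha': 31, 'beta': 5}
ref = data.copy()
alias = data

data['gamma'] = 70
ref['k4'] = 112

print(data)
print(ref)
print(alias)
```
{'alpha': 31, 'beta': 5, 'gamma': 70}
{'alpha': 31, 'beta': 5, 'k4': 112}
{'alpha': 31, 'beta': 5, 'gamma': 70}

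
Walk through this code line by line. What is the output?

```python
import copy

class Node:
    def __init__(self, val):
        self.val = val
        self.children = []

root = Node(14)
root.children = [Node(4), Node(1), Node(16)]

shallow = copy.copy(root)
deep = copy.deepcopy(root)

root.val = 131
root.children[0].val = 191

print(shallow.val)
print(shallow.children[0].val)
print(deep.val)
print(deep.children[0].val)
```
14
191
14
4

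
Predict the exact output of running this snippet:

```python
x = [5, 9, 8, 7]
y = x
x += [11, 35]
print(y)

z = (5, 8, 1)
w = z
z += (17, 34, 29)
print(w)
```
[5, 9, 8, 7, 11, 35]
(5, 8, 1)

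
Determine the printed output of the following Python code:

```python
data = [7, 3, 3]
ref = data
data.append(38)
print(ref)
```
[7, 3, 3, 38]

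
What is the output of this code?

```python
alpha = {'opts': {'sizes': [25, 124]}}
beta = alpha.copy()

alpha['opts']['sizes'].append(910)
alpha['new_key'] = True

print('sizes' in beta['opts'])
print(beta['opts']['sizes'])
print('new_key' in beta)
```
True
[25, 124, 910]
False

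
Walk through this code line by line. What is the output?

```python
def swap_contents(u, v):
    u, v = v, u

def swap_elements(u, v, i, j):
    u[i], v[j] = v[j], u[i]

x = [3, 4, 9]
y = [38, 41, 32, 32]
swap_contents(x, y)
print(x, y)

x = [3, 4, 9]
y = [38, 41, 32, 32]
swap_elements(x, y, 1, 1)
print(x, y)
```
[3, 4, 9] [38, 41, 32, 32]
[3, 41, 9] [38, 4, 32, 32]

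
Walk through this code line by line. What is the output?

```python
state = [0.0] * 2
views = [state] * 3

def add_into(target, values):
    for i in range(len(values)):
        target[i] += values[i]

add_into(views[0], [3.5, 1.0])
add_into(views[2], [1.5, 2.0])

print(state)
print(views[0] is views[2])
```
[5.0, 3.0]
True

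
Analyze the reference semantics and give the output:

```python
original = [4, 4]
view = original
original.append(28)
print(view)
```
[4, 4, 28]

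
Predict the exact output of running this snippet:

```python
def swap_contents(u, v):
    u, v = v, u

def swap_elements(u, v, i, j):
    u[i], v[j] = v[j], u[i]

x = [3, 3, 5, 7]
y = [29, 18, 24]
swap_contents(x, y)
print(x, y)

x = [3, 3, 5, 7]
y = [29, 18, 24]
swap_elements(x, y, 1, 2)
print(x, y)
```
[3, 3, 5, 7] [29, 18, 24]
[3, 24, 5, 7] [29, 18, 3]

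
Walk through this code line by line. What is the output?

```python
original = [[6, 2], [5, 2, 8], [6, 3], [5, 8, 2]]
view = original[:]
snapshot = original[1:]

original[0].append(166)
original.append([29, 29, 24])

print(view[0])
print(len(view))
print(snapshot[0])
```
[6, 2, 166]
4
[5, 2, 8]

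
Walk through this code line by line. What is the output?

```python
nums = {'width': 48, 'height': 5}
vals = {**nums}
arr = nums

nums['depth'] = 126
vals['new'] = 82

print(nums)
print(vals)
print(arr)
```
{'width': 48, 'height': 5, 'depth': 126}
{'width': 48, 'height': 5, 'new': 82}
{'width': 48, 'height': 5, 'depth': 126}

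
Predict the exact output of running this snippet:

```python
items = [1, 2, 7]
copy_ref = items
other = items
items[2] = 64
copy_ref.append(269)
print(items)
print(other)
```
[1, 2, 64, 269]
[1, 2, 64, 269]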